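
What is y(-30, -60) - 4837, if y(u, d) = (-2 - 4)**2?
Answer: -4801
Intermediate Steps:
y(u, d) = 36 (y(u, d) = (-6)**2 = 36)
y(-30, -60) - 4837 = 36 - 4837 = -4801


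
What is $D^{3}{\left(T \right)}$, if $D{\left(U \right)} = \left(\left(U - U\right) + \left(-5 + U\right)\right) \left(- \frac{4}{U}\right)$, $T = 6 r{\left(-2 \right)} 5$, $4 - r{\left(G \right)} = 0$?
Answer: $- \frac{12167}{216} \approx -56.329$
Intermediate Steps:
$r{\left(G \right)} = 4$ ($r{\left(G \right)} = 4 - 0 = 4 + 0 = 4$)
$T = 120$ ($T = 6 \cdot 4 \cdot 5 = 24 \cdot 5 = 120$)
$D{\left(U \right)} = - \frac{4 \left(-5 + U\right)}{U}$ ($D{\left(U \right)} = \left(0 + \left(-5 + U\right)\right) \left(- \frac{4}{U}\right) = \left(-5 + U\right) \left(- \frac{4}{U}\right) = - \frac{4 \left(-5 + U\right)}{U}$)
$D^{3}{\left(T \right)} = \left(-4 + \frac{20}{120}\right)^{3} = \left(-4 + 20 \cdot \frac{1}{120}\right)^{3} = \left(-4 + \frac{1}{6}\right)^{3} = \left(- \frac{23}{6}\right)^{3} = - \frac{12167}{216}$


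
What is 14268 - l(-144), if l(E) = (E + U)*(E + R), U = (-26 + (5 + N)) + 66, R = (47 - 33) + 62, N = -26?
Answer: 5768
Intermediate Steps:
R = 76 (R = 14 + 62 = 76)
U = 19 (U = (-26 + (5 - 26)) + 66 = (-26 - 21) + 66 = -47 + 66 = 19)
l(E) = (19 + E)*(76 + E) (l(E) = (E + 19)*(E + 76) = (19 + E)*(76 + E))
14268 - l(-144) = 14268 - (1444 + (-144)**2 + 95*(-144)) = 14268 - (1444 + 20736 - 13680) = 14268 - 1*8500 = 14268 - 8500 = 5768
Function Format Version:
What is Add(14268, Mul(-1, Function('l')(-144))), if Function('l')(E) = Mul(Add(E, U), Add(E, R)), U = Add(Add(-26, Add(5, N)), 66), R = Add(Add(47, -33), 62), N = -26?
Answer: 5768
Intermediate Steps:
R = 76 (R = Add(14, 62) = 76)
U = 19 (U = Add(Add(-26, Add(5, -26)), 66) = Add(Add(-26, -21), 66) = Add(-47, 66) = 19)
Function('l')(E) = Mul(Add(19, E), Add(76, E)) (Function('l')(E) = Mul(Add(E, 19), Add(E, 76)) = Mul(Add(19, E), Add(76, E)))
Add(14268, Mul(-1, Function('l')(-144))) = Add(14268, Mul(-1, Add(1444, Pow(-144, 2), Mul(95, -144)))) = Add(14268, Mul(-1, Add(1444, 20736, -13680))) = Add(14268, Mul(-1, 8500)) = Add(14268, -8500) = 5768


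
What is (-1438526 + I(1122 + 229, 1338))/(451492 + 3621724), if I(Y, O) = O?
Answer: -359297/1018304 ≈ -0.35284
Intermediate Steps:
(-1438526 + I(1122 + 229, 1338))/(451492 + 3621724) = (-1438526 + 1338)/(451492 + 3621724) = -1437188/4073216 = -1437188*1/4073216 = -359297/1018304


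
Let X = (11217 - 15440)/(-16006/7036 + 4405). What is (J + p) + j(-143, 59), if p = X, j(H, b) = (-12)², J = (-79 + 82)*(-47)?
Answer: 31609847/15488787 ≈ 2.0408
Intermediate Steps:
J = -141 (J = 3*(-47) = -141)
j(H, b) = 144
X = -14856514/15488787 (X = -4223/(-16006*1/7036 + 4405) = -4223/(-8003/3518 + 4405) = -4223/15488787/3518 = -4223*3518/15488787 = -14856514/15488787 ≈ -0.95918)
p = -14856514/15488787 ≈ -0.95918
(J + p) + j(-143, 59) = (-141 - 14856514/15488787) + 144 = -2198775481/15488787 + 144 = 31609847/15488787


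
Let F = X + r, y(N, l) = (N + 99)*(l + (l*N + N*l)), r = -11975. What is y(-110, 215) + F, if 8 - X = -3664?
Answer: 509632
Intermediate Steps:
X = 3672 (X = 8 - 1*(-3664) = 8 + 3664 = 3672)
y(N, l) = (99 + N)*(l + 2*N*l) (y(N, l) = (99 + N)*(l + (N*l + N*l)) = (99 + N)*(l + 2*N*l))
F = -8303 (F = 3672 - 11975 = -8303)
y(-110, 215) + F = 215*(99 + 2*(-110)**2 + 199*(-110)) - 8303 = 215*(99 + 2*12100 - 21890) - 8303 = 215*(99 + 24200 - 21890) - 8303 = 215*2409 - 8303 = 517935 - 8303 = 509632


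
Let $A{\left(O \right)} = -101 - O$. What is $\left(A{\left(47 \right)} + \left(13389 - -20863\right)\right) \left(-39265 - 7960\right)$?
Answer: $-1610561400$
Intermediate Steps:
$\left(A{\left(47 \right)} + \left(13389 - -20863\right)\right) \left(-39265 - 7960\right) = \left(\left(-101 - 47\right) + \left(13389 - -20863\right)\right) \left(-39265 - 7960\right) = \left(\left(-101 - 47\right) + \left(13389 + 20863\right)\right) \left(-47225\right) = \left(-148 + 34252\right) \left(-47225\right) = 34104 \left(-47225\right) = -1610561400$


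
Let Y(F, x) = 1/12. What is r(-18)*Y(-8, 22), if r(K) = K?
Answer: -3/2 ≈ -1.5000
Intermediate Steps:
Y(F, x) = 1/12
r(-18)*Y(-8, 22) = -18*1/12 = -3/2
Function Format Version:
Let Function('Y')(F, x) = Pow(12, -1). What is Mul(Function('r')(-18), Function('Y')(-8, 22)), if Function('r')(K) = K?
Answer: Rational(-3, 2) ≈ -1.5000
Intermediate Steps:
Function('Y')(F, x) = Rational(1, 12)
Mul(Function('r')(-18), Function('Y')(-8, 22)) = Mul(-18, Rational(1, 12)) = Rational(-3, 2)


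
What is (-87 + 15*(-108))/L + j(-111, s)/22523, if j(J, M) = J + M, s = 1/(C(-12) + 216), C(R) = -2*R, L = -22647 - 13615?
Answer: 4130619611/98007483120 ≈ 0.042146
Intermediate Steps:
L = -36262
s = 1/240 (s = 1/(-2*(-12) + 216) = 1/(24 + 216) = 1/240 ≈ 0.0041667)
(-87 + 15*(-108))/L + j(-111, s)/22523 = (-87 + 15*(-108))/(-36262) + (-111 + 1/240)/22523 = (-87 - 1620)*(-1/36262) - 26639/240*1/22523 = -1707*(-1/36262) - 26639/5405520 = 1707/36262 - 26639/5405520 = 4130619611/98007483120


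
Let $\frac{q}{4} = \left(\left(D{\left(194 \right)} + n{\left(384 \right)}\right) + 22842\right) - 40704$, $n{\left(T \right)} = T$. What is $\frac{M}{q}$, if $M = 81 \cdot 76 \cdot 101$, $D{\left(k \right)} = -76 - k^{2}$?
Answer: $- \frac{155439}{55190} \approx -2.8164$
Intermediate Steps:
$q = -220760$ ($q = 4 \left(\left(\left(\left(-76 - 194^{2}\right) + 384\right) + 22842\right) - 40704\right) = 4 \left(\left(\left(\left(-76 - 37636\right) + 384\right) + 22842\right) - 40704\right) = 4 \left(\left(\left(-37712 + 384\right) + 22842\right) - 40704\right) = 4 \left(\left(-37328 + 22842\right) - 40704\right) = 4 \left(-14486 - 40704\right) = 4 \left(-55190\right) = -220760$)
$M = 621756$ ($M = 6156 \cdot 101 = 621756$)
$\frac{M}{q} = \frac{621756}{-220760} = 621756 \left(- \frac{1}{220760}\right) = - \frac{155439}{55190}$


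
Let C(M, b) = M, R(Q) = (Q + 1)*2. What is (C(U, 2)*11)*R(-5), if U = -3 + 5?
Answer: -176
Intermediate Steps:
R(Q) = 2 + 2*Q (R(Q) = (1 + Q)*2 = 2 + 2*Q)
U = 2
(C(U, 2)*11)*R(-5) = (2*11)*(2 + 2*(-5)) = 22*(2 - 10) = 22*(-8) = -176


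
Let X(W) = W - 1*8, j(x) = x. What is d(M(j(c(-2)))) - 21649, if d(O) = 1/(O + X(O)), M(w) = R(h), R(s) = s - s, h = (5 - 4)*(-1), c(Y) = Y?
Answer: -173193/8 ≈ -21649.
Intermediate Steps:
h = -1 (h = 1*(-1) = -1)
R(s) = 0
M(w) = 0
X(W) = -8 + W (X(W) = W - 8 = -8 + W)
d(O) = 1/(-8 + 2*O) (d(O) = 1/(O + (-8 + O)) = 1/(-8 + 2*O))
d(M(j(c(-2)))) - 21649 = 1/(2*(-4 + 0)) - 21649 = (½)/(-4) - 21649 = (½)*(-¼) - 21649 = -⅛ - 21649 = -173193/8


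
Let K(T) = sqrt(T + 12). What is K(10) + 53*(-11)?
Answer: -583 + sqrt(22) ≈ -578.31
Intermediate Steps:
K(T) = sqrt(12 + T)
K(10) + 53*(-11) = sqrt(12 + 10) + 53*(-11) = sqrt(22) - 583 = -583 + sqrt(22)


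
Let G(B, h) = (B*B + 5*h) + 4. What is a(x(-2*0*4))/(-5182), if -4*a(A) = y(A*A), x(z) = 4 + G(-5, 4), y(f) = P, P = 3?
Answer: 3/20728 ≈ 0.00014473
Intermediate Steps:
y(f) = 3
G(B, h) = 4 + B² + 5*h (G(B, h) = (B² + 5*h) + 4 = 4 + B² + 5*h)
x(z) = 53 (x(z) = 4 + (4 + (-5)² + 5*4) = 4 + (4 + 25 + 20) = 4 + 49 = 53)
a(A) = -¾ (a(A) = -¼*3 = -¾)
a(x(-2*0*4))/(-5182) = -¾/(-5182) = -¾*(-1/5182) = 3/20728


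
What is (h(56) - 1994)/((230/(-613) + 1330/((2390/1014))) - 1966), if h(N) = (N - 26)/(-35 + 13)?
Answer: 3215682143/2259590586 ≈ 1.4231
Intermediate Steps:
h(N) = 13/11 - N/22 (h(N) = (-26 + N)/(-22) = (-26 + N)*(-1/22) = 13/11 - N/22)
(h(56) - 1994)/((230/(-613) + 1330/((2390/1014))) - 1966) = ((13/11 - 1/22*56) - 1994)/((230/(-613) + 1330/((2390/1014))) - 1966) = ((13/11 - 28/11) - 1994)/((230*(-1/613) + 1330/((2390*(1/1014)))) - 1966) = (-15/11 - 1994)/((-230/613 + 1330/(1195/507)) - 1966) = -21949/(11*((-230/613 + 1330*(507/1195)) - 1966)) = -21949/(11*((-230/613 + 134862/239) - 1966)) = -21949/(11*(82615436/146507 - 1966)) = -21949/(11*(-205417326/146507)) = -21949/11*(-146507/205417326) = 3215682143/2259590586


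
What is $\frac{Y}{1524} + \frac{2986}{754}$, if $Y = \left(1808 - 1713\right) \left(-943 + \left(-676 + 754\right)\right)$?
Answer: $- \frac{28704643}{574548} \approx -49.96$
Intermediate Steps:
$Y = -82175$ ($Y = 95 \left(-943 + 78\right) = 95 \left(-865\right) = -82175$)
$\frac{Y}{1524} + \frac{2986}{754} = - \frac{82175}{1524} + \frac{2986}{754} = \left(-82175\right) \frac{1}{1524} + 2986 \cdot \frac{1}{754} = - \frac{82175}{1524} + \frac{1493}{377} = - \frac{28704643}{574548}$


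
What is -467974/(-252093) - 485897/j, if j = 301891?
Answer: 18785906413/76104607863 ≈ 0.24684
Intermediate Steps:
-467974/(-252093) - 485897/j = -467974/(-252093) - 485897/301891 = -467974*(-1/252093) - 485897*1/301891 = 467974/252093 - 485897/301891 = 18785906413/76104607863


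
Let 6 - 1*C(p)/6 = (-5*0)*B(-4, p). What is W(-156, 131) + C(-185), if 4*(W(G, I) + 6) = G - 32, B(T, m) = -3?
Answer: -17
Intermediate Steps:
W(G, I) = -14 + G/4 (W(G, I) = -6 + (G - 32)/4 = -6 + (-32 + G)/4 = -6 + (-8 + G/4) = -14 + G/4)
C(p) = 36 (C(p) = 36 - 6*(-5*0)*(-3) = 36 - 0*(-3) = 36 - 6*0 = 36 + 0 = 36)
W(-156, 131) + C(-185) = (-14 + (¼)*(-156)) + 36 = (-14 - 39) + 36 = -53 + 36 = -17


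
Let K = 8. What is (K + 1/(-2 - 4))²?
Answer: 2209/36 ≈ 61.361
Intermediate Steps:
(K + 1/(-2 - 4))² = (8 + 1/(-2 - 4))² = (8 + 1/(-6))² = (8 - ⅙)² = (47/6)² = 2209/36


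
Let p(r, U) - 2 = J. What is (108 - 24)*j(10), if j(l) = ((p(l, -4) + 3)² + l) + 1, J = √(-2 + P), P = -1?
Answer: 2772 + 840*I*√3 ≈ 2772.0 + 1454.9*I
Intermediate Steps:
J = I*√3 (J = √(-2 - 1) = √(-3) = I*√3 ≈ 1.732*I)
p(r, U) = 2 + I*√3
j(l) = 1 + l + (5 + I*√3)² (j(l) = (((2 + I*√3) + 3)² + l) + 1 = ((5 + I*√3)² + l) + 1 = (l + (5 + I*√3)²) + 1 = 1 + l + (5 + I*√3)²)
(108 - 24)*j(10) = (108 - 24)*(23 + 10 + 10*I*√3) = 84*(33 + 10*I*√3) = 2772 + 840*I*√3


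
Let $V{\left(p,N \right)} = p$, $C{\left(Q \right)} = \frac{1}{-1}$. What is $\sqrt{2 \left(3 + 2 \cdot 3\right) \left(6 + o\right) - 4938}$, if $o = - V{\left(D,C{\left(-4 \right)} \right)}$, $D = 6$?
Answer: $i \sqrt{4938} \approx 70.271 i$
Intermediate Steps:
$C{\left(Q \right)} = -1$
$o = -6$ ($o = \left(-1\right) 6 = -6$)
$\sqrt{2 \left(3 + 2 \cdot 3\right) \left(6 + o\right) - 4938} = \sqrt{2 \left(3 + 2 \cdot 3\right) \left(6 - 6\right) - 4938} = \sqrt{2 \left(3 + 6\right) 0 - 4938} = \sqrt{2 \cdot 9 \cdot 0 - 4938} = \sqrt{18 \cdot 0 - 4938} = \sqrt{0 - 4938} = \sqrt{-4938} = i \sqrt{4938}$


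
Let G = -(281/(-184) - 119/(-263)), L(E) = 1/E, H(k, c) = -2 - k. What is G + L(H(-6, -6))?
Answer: 64105/48392 ≈ 1.3247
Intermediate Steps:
G = 52007/48392 (G = -(281*(-1/184) - 119*(-1/263)) = -(-281/184 + 119/263) = -1*(-52007/48392) = 52007/48392 ≈ 1.0747)
G + L(H(-6, -6)) = 52007/48392 + 1/(-2 - 1*(-6)) = 52007/48392 + 1/(-2 + 6) = 52007/48392 + 1/4 = 52007/48392 + ¼ = 64105/48392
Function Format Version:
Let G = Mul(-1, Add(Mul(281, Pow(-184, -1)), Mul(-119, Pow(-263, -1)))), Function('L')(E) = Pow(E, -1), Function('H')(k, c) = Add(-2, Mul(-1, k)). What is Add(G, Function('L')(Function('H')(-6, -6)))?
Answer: Rational(64105, 48392) ≈ 1.3247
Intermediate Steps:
G = Rational(52007, 48392) (G = Mul(-1, Add(Mul(281, Rational(-1, 184)), Mul(-119, Rational(-1, 263)))) = Mul(-1, Add(Rational(-281, 184), Rational(119, 263))) = Mul(-1, Rational(-52007, 48392)) = Rational(52007, 48392) ≈ 1.0747)
Add(G, Function('L')(Function('H')(-6, -6))) = Add(Rational(52007, 48392), Pow(Add(-2, Mul(-1, -6)), -1)) = Add(Rational(52007, 48392), Pow(Add(-2, 6), -1)) = Add(Rational(52007, 48392), Pow(4, -1)) = Add(Rational(52007, 48392), Rational(1, 4)) = Rational(64105, 48392)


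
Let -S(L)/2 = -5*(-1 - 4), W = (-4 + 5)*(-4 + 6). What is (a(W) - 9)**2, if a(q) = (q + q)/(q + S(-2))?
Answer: 11881/144 ≈ 82.507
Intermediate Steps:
W = 2 (W = 1*2 = 2)
S(L) = -50 (S(L) = -(-10)*(-1 - 4) = -(-10)*(-5) = -2*25 = -50)
a(q) = 2*q/(-50 + q) (a(q) = (q + q)/(q - 50) = (2*q)/(-50 + q) = 2*q/(-50 + q))
(a(W) - 9)**2 = (2*2/(-50 + 2) - 9)**2 = (2*2/(-48) - 9)**2 = (2*2*(-1/48) - 9)**2 = (-1/12 - 9)**2 = (-109/12)**2 = 11881/144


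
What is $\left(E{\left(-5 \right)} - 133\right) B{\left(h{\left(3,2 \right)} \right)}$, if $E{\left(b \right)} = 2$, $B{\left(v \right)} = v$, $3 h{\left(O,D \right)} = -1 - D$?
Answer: $131$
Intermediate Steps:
$h{\left(O,D \right)} = - \frac{1}{3} - \frac{D}{3}$ ($h{\left(O,D \right)} = \frac{-1 - D}{3} = - \frac{1}{3} - \frac{D}{3}$)
$\left(E{\left(-5 \right)} - 133\right) B{\left(h{\left(3,2 \right)} \right)} = \left(2 - 133\right) \left(- \frac{1}{3} - \frac{2}{3}\right) = - 131 \left(- \frac{1}{3} - \frac{2}{3}\right) = \left(-131\right) \left(-1\right) = 131$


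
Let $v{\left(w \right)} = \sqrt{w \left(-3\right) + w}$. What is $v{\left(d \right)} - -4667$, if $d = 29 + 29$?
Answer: $4667 + 2 i \sqrt{29} \approx 4667.0 + 10.77 i$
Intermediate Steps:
$d = 58$
$v{\left(w \right)} = \sqrt{2} \sqrt{- w}$ ($v{\left(w \right)} = \sqrt{- 3 w + w} = \sqrt{- 2 w} = \sqrt{2} \sqrt{- w}$)
$v{\left(d \right)} - -4667 = \sqrt{2} \sqrt{\left(-1\right) 58} - -4667 = \sqrt{2} \sqrt{-58} + 4667 = \sqrt{2} i \sqrt{58} + 4667 = 2 i \sqrt{29} + 4667 = 4667 + 2 i \sqrt{29}$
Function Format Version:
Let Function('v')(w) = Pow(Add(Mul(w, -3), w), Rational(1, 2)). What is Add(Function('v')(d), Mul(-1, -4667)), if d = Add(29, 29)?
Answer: Add(4667, Mul(2, I, Pow(29, Rational(1, 2)))) ≈ Add(4667.0, Mul(10.770, I))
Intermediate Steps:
d = 58
Function('v')(w) = Mul(Pow(2, Rational(1, 2)), Pow(Mul(-1, w), Rational(1, 2))) (Function('v')(w) = Pow(Add(Mul(-3, w), w), Rational(1, 2)) = Pow(Mul(-2, w), Rational(1, 2)) = Mul(Pow(2, Rational(1, 2)), Pow(Mul(-1, w), Rational(1, 2))))
Add(Function('v')(d), Mul(-1, -4667)) = Add(Mul(Pow(2, Rational(1, 2)), Pow(Mul(-1, 58), Rational(1, 2))), Mul(-1, -4667)) = Add(Mul(Pow(2, Rational(1, 2)), Pow(-58, Rational(1, 2))), 4667) = Add(Mul(Pow(2, Rational(1, 2)), Mul(I, Pow(58, Rational(1, 2)))), 4667) = Add(Mul(2, I, Pow(29, Rational(1, 2))), 4667) = Add(4667, Mul(2, I, Pow(29, Rational(1, 2))))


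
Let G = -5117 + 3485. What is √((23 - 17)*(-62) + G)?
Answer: 2*I*√501 ≈ 44.766*I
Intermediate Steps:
G = -1632
√((23 - 17)*(-62) + G) = √((23 - 17)*(-62) - 1632) = √(6*(-62) - 1632) = √(-372 - 1632) = √(-2004) = 2*I*√501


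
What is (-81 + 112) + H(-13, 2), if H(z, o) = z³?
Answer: -2166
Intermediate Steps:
(-81 + 112) + H(-13, 2) = (-81 + 112) + (-13)³ = 31 - 2197 = -2166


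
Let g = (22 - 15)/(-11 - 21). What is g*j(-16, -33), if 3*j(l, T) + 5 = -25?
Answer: 35/16 ≈ 2.1875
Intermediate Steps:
j(l, T) = -10 (j(l, T) = -5/3 + (1/3)*(-25) = -5/3 - 25/3 = -10)
g = -7/32 (g = 7/(-32) = 7*(-1/32) = -7/32 ≈ -0.21875)
g*j(-16, -33) = -7/32*(-10) = 35/16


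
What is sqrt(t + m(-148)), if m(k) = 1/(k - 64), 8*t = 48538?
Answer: 2*sqrt(4260723)/53 ≈ 77.893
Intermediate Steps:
t = 24269/4 (t = (1/8)*48538 = 24269/4 ≈ 6067.3)
m(k) = 1/(-64 + k)
sqrt(t + m(-148)) = sqrt(24269/4 + 1/(-64 - 148)) = sqrt(24269/4 + 1/(-212)) = sqrt(24269/4 - 1/212) = sqrt(321564/53) = 2*sqrt(4260723)/53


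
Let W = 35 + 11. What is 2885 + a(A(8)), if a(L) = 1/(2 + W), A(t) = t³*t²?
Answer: 138481/48 ≈ 2885.0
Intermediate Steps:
W = 46
A(t) = t⁵
a(L) = 1/48 (a(L) = 1/(2 + 46) = 1/48)
2885 + a(A(8)) = 2885 + 1/48 = 138481/48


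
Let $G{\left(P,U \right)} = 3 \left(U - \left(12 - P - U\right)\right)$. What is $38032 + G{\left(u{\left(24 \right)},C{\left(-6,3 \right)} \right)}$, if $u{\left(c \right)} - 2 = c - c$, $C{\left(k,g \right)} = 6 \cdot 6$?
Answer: $38218$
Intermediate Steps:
$C{\left(k,g \right)} = 36$
$u{\left(c \right)} = 2$ ($u{\left(c \right)} = 2 + \left(c - c\right) = 2 + 0 = 2$)
$G{\left(P,U \right)} = -36 + 3 P + 6 U$ ($G{\left(P,U \right)} = 3 \left(U + \left(-12 + P + U\right)\right) = 3 \left(-12 + P + 2 U\right) = -36 + 3 P + 6 U$)
$38032 + G{\left(u{\left(24 \right)},C{\left(-6,3 \right)} \right)} = 38032 + \left(-36 + 3 \cdot 2 + 6 \cdot 36\right) = 38032 + \left(-36 + 6 + 216\right) = 38032 + 186 = 38218$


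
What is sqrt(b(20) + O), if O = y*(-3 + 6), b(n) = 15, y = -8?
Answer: 3*I ≈ 3.0*I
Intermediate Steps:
O = -24 (O = -8*(-3 + 6) = -8*3 = -24)
sqrt(b(20) + O) = sqrt(15 - 24) = sqrt(-9) = 3*I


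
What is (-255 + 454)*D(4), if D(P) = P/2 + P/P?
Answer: 597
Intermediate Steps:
D(P) = 1 + P/2 (D(P) = P*(½) + 1 = P/2 + 1 = 1 + P/2)
(-255 + 454)*D(4) = (-255 + 454)*(1 + (½)*4) = 199*(1 + 2) = 199*3 = 597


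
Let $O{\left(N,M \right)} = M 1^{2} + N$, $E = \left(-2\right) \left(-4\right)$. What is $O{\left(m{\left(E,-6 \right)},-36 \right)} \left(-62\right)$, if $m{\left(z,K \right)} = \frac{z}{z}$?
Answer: $2170$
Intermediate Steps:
$E = 8$
$m{\left(z,K \right)} = 1$
$O{\left(N,M \right)} = M + N$ ($O{\left(N,M \right)} = M 1 + N = M + N$)
$O{\left(m{\left(E,-6 \right)},-36 \right)} \left(-62\right) = \left(-36 + 1\right) \left(-62\right) = \left(-35\right) \left(-62\right) = 2170$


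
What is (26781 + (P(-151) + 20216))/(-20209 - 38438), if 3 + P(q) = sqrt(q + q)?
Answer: -46994/58647 - I*sqrt(302)/58647 ≈ -0.8013 - 0.00029632*I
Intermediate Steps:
P(q) = -3 + sqrt(2)*sqrt(q) (P(q) = -3 + sqrt(q + q) = -3 + sqrt(2*q) = -3 + sqrt(2)*sqrt(q))
(26781 + (P(-151) + 20216))/(-20209 - 38438) = (26781 + ((-3 + sqrt(2)*sqrt(-151)) + 20216))/(-20209 - 38438) = (26781 + ((-3 + sqrt(2)*(I*sqrt(151))) + 20216))/(-58647) = (26781 + ((-3 + I*sqrt(302)) + 20216))*(-1/58647) = (26781 + (20213 + I*sqrt(302)))*(-1/58647) = (46994 + I*sqrt(302))*(-1/58647) = -46994/58647 - I*sqrt(302)/58647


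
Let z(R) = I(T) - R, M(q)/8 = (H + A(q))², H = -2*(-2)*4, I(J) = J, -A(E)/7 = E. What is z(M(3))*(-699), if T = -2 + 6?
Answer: 137004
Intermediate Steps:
A(E) = -7*E
T = 4
H = 16 (H = 4*4 = 16)
M(q) = 8*(16 - 7*q)²
z(R) = 4 - R
z(M(3))*(-699) = (4 - 8*(-16 + 7*3)²)*(-699) = (4 - 8*(-16 + 21)²)*(-699) = (4 - 8*5²)*(-699) = (4 - 8*25)*(-699) = (4 - 1*200)*(-699) = (4 - 200)*(-699) = -196*(-699) = 137004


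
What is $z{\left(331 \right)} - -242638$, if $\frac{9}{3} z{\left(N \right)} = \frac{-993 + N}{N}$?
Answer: $\frac{727912}{3} \approx 2.4264 \cdot 10^{5}$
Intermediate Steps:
$z{\left(N \right)} = \frac{-993 + N}{3 N}$ ($z{\left(N \right)} = \frac{\left(-993 + N\right) \frac{1}{N}}{3} = \frac{\frac{1}{N} \left(-993 + N\right)}{3} = \frac{-993 + N}{3 N}$)
$z{\left(331 \right)} - -242638 = \frac{-993 + 331}{3 \cdot 331} - -242638 = \frac{1}{3} \cdot \frac{1}{331} \left(-662\right) + 242638 = - \frac{2}{3} + 242638 = \frac{727912}{3}$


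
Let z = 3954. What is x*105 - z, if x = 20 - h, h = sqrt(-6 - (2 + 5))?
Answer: -1854 - 105*I*sqrt(13) ≈ -1854.0 - 378.58*I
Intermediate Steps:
h = I*sqrt(13) (h = sqrt(-6 - 1*7) = sqrt(-6 - 7) = sqrt(-13) = I*sqrt(13) ≈ 3.6056*I)
x = 20 - I*sqrt(13) ≈ 20.0 - 3.6056*I
x*105 - z = (20 - I*sqrt(13))*105 - 1*3954 = (2100 - 105*I*sqrt(13)) - 3954 = -1854 - 105*I*sqrt(13)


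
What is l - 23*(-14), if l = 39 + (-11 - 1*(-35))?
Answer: 385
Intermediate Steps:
l = 63 (l = 39 + (-11 + 35) = 39 + 24 = 63)
l - 23*(-14) = 63 - 23*(-14) = 63 + 322 = 385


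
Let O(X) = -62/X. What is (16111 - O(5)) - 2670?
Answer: 67267/5 ≈ 13453.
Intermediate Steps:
(16111 - O(5)) - 2670 = (16111 - (-62)/5) - 2670 = (16111 - 1*(-62/5)) - 2670 = (16111 + 62/5) - 2670 = 80617/5 - 2670 = 67267/5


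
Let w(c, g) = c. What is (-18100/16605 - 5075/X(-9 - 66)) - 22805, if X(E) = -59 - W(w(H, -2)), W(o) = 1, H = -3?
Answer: -301832495/13284 ≈ -22722.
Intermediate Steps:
X(E) = -60 (X(E) = -59 - 1*1 = -59 - 1 = -60)
(-18100/16605 - 5075/X(-9 - 66)) - 22805 = (-18100/16605 - 5075/(-60)) - 22805 = (-18100*1/16605 - 5075*(-1/60)) - 22805 = (-3620/3321 + 1015/12) - 22805 = 1109125/13284 - 22805 = -301832495/13284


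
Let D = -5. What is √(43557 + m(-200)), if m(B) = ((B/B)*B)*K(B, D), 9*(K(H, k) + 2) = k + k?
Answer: √397613/3 ≈ 210.19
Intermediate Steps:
K(H, k) = -2 + 2*k/9 (K(H, k) = -2 + (k + k)/9 = -2 + (2*k)/9 = -2 + 2*k/9)
m(B) = -28*B/9 (m(B) = ((B/B)*B)*(-2 + (2/9)*(-5)) = (1*B)*(-2 - 10/9) = B*(-28/9) = -28*B/9)
√(43557 + m(-200)) = √(43557 - 28/9*(-200)) = √(43557 + 5600/9) = √(397613/9) = √397613/3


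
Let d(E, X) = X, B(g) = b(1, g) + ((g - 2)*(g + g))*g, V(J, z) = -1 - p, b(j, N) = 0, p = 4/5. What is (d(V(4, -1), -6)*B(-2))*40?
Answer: 7680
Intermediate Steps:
p = 4/5 (p = 4*(1/5) = 4/5 ≈ 0.80000)
V(J, z) = -9/5 (V(J, z) = -1 - 1*4/5 = -1 - 4/5 = -9/5)
B(g) = 2*g**2*(-2 + g) (B(g) = 0 + ((g - 2)*(g + g))*g = 0 + ((-2 + g)*(2*g))*g = 0 + (2*g*(-2 + g))*g = 0 + 2*g**2*(-2 + g) = 2*g**2*(-2 + g))
(d(V(4, -1), -6)*B(-2))*40 = -12*(-2)**2*(-2 - 2)*40 = -12*4*(-4)*40 = -6*(-32)*40 = 192*40 = 7680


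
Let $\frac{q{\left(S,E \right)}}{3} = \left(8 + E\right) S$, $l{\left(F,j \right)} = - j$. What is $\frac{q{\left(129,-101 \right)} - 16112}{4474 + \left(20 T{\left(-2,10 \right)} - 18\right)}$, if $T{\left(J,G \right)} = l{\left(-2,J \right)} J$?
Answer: $- \frac{52103}{4376} \approx -11.907$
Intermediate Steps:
$T{\left(J,G \right)} = - J^{2}$ ($T{\left(J,G \right)} = - J J = - J^{2}$)
$q{\left(S,E \right)} = 3 S \left(8 + E\right)$ ($q{\left(S,E \right)} = 3 \left(8 + E\right) S = 3 S \left(8 + E\right)$)
$\frac{q{\left(129,-101 \right)} - 16112}{4474 + \left(20 T{\left(-2,10 \right)} - 18\right)} = \frac{3 \cdot 129 \left(8 - 101\right) - 16112}{4474 + \left(20 \left(- \left(-2\right)^{2}\right) - 18\right)} = \frac{3 \cdot 129 \left(-93\right) - 16112}{4474 + \left(20 \left(\left(-1\right) 4\right) - 18\right)} = \frac{-35991 - 16112}{4474 + \left(20 \left(-4\right) - 18\right)} = - \frac{52103}{4474 - 98} = - \frac{52103}{4376}$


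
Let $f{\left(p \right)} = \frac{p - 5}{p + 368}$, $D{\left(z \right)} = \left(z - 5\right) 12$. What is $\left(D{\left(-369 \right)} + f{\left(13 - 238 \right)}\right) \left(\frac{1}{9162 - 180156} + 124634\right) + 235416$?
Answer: $- \frac{6838315817527829}{12226071} \approx -5.5932 \cdot 10^{8}$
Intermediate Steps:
$D{\left(z \right)} = -60 + 12 z$ ($D{\left(z \right)} = \left(-5 + z\right) 12 = -60 + 12 z$)
$f{\left(p \right)} = \frac{-5 + p}{368 + p}$
$\left(D{\left(-369 \right)} + f{\left(13 - 238 \right)}\right) \left(\frac{1}{9162 - 180156} + 124634\right) + 235416 = \left(\left(-60 + 12 \left(-369\right)\right) + \frac{-5 + \left(13 - 238\right)}{368 + \left(13 - 238\right)}\right) \left(\frac{1}{9162 - 180156} + 124634\right) + 235416 = \left(\left(-60 - 4428\right) + \frac{-5 + \left(13 - 238\right)}{368 + \left(13 - 238\right)}\right) \left(\frac{1}{-170994} + 124634\right) + 235416 = \left(-4488 + \frac{-5 - 225}{368 - 225}\right) \left(- \frac{1}{170994} + 124634\right) + 235416 = \left(-4488 + \frac{1}{143} \left(-230\right)\right) \frac{21311666195}{170994} + 235416 = \left(-4488 - \frac{230}{143}\right) \frac{21311666195}{170994} + 235416 = \left(- \frac{642014}{143}\right) \frac{21311666195}{170994} + 235416 = - \frac{6841194030258365}{12226071} + 235416 = - \frac{6838315817527829}{12226071}$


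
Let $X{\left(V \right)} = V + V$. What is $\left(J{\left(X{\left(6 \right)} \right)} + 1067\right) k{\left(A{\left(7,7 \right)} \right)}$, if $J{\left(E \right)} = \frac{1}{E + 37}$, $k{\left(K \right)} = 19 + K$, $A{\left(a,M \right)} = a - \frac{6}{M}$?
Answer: $\frac{9201984}{343} \approx 26828.0$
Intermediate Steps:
$X{\left(V \right)} = 2 V$
$A{\left(a,M \right)} = a - \frac{6}{M}$
$J{\left(E \right)} = \frac{1}{37 + E}$
$\left(J{\left(X{\left(6 \right)} \right)} + 1067\right) k{\left(A{\left(7,7 \right)} \right)} = \left(\frac{1}{37 + 2 \cdot 6} + 1067\right) \left(19 + \left(7 - \frac{6}{7}\right)\right) = \left(\frac{1}{37 + 12} + 1067\right) \left(19 + \left(7 - \frac{6}{7}\right)\right) = \left(\frac{1}{49} + 1067\right) \left(19 + \left(7 - \frac{6}{7}\right)\right) = \left(\frac{1}{49} + 1067\right) \left(19 + \frac{43}{7}\right) = \frac{52284}{49} \cdot \frac{176}{7} = \frac{9201984}{343}$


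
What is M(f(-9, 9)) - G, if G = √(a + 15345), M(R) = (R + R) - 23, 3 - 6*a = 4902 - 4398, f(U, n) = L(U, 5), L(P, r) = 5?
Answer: -13 - √61046/2 ≈ -136.54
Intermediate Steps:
f(U, n) = 5
a = -167/2 (a = ½ - (4902 - 4398)/6 = ½ - ⅙*504 = ½ - 84 = -167/2 ≈ -83.500)
M(R) = -23 + 2*R (M(R) = 2*R - 23 = -23 + 2*R)
G = √61046/2 (G = √(-167/2 + 15345) = √(30523/2) = √61046/2 ≈ 123.54)
M(f(-9, 9)) - G = (-23 + 2*5) - √61046/2 = (-23 + 10) - √61046/2 = -13 - √61046/2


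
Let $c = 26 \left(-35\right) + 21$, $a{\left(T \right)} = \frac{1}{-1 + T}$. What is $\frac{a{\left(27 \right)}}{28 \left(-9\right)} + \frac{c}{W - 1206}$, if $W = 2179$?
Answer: $- \frac{832243}{910728} \approx -0.91382$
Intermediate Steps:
$c = -889$ ($c = -910 + 21 = -889$)
$\frac{a{\left(27 \right)}}{28 \left(-9\right)} + \frac{c}{W - 1206} = \frac{1}{\left(-1 + 27\right) 28 \left(-9\right)} - \frac{889}{2179 - 1206} = \frac{1}{26 \left(-252\right)} - \frac{889}{2179 - 1206} = \frac{1}{26} \left(- \frac{1}{252}\right) - \frac{889}{973} = - \frac{1}{6552} - \frac{127}{139} = - \frac{832243}{910728}$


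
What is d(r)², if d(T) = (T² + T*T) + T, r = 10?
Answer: 44100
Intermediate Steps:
d(T) = T + 2*T² (d(T) = (T² + T²) + T = 2*T² + T = T + 2*T²)
d(r)² = (10*(1 + 2*10))² = (10*(1 + 20))² = (10*21)² = 210² = 44100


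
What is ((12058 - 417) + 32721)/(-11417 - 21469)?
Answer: -22181/16443 ≈ -1.3490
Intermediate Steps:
((12058 - 417) + 32721)/(-11417 - 21469) = (11641 + 32721)/(-32886) = 44362*(-1/32886) = -22181/16443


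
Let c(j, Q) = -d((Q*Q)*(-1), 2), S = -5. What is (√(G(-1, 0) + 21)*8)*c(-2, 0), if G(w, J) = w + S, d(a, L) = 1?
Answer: -8*√15 ≈ -30.984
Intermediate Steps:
G(w, J) = -5 + w (G(w, J) = w - 5 = -5 + w)
c(j, Q) = -1 (c(j, Q) = -1*1 = -1)
(√(G(-1, 0) + 21)*8)*c(-2, 0) = (√((-5 - 1) + 21)*8)*(-1) = (√(-6 + 21)*8)*(-1) = (√15*8)*(-1) = (8*√15)*(-1) = -8*√15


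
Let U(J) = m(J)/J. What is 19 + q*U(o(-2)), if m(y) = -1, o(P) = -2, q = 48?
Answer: 43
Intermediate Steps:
U(J) = -1/J
19 + q*U(o(-2)) = 19 + 48*(-1/(-2)) = 19 + 48*(-1*(-½)) = 19 + 48*(½) = 19 + 24 = 43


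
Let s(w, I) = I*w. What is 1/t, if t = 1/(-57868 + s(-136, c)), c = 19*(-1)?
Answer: -55284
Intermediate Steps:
c = -19
t = -1/55284 (t = 1/(-57868 - 19*(-136)) = 1/(-57868 + 2584) = 1/(-55284) = -1/55284 ≈ -1.8088e-5)
1/t = 1/(-1/55284) = -55284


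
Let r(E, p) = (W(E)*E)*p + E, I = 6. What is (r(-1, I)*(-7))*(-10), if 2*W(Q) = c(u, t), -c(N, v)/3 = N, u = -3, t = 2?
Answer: -1960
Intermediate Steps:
c(N, v) = -3*N
W(Q) = 9/2 (W(Q) = (-3*(-3))/2 = (1/2)*9 = 9/2)
r(E, p) = E + 9*E*p/2 (r(E, p) = (9*E/2)*p + E = 9*E*p/2 + E = E + 9*E*p/2)
(r(-1, I)*(-7))*(-10) = (((1/2)*(-1)*(2 + 9*6))*(-7))*(-10) = (((1/2)*(-1)*(2 + 54))*(-7))*(-10) = (((1/2)*(-1)*56)*(-7))*(-10) = -28*(-7)*(-10) = 196*(-10) = -1960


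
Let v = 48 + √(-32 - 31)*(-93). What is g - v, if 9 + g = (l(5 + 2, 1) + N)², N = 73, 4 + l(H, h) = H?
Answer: 5719 + 279*I*√7 ≈ 5719.0 + 738.17*I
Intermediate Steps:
l(H, h) = -4 + H
g = 5767 (g = -9 + ((-4 + (5 + 2)) + 73)² = -9 + ((-4 + 7) + 73)² = -9 + (3 + 73)² = -9 + 76² = -9 + 5776 = 5767)
v = 48 - 279*I*√7 (v = 48 + √(-63)*(-93) = 48 + (3*I*√7)*(-93) = 48 - 279*I*√7 ≈ 48.0 - 738.17*I)
g - v = 5767 - (48 - 279*I*√7) = 5767 + (-48 + 279*I*√7) = 5719 + 279*I*√7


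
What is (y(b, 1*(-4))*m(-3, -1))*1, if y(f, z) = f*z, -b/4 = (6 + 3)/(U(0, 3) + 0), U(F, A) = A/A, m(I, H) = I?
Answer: -432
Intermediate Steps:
U(F, A) = 1
b = -36 (b = -4*(6 + 3)/(1 + 0) = -36/1 = -36 ≈ -36.000)
(y(b, 1*(-4))*m(-3, -1))*1 = (-36*(-4)*(-3))*1 = (144*(-3))*1 = -432*1 = -432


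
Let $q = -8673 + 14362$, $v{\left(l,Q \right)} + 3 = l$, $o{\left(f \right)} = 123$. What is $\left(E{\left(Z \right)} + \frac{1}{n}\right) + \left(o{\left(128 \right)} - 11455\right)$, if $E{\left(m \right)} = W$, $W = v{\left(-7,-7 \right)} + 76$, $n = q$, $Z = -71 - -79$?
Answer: $- \frac{64092273}{5689} \approx -11266.0$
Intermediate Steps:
$v{\left(l,Q \right)} = -3 + l$
$q = 5689$
$Z = 8$ ($Z = -71 + 79 = 8$)
$n = 5689$
$W = 66$ ($W = \left(-3 - 7\right) + 76 = -10 + 76 = 66$)
$E{\left(m \right)} = 66$
$\left(E{\left(Z \right)} + \frac{1}{n}\right) + \left(o{\left(128 \right)} - 11455\right) = \left(66 + \frac{1}{5689}\right) + \left(123 - 11455\right) = \frac{375475}{5689} - 11332 = - \frac{64092273}{5689}$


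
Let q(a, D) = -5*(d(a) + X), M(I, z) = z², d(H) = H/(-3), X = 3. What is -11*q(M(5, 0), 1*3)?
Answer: 165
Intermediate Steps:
d(H) = -H/3 (d(H) = H*(-⅓) = -H/3)
q(a, D) = -15 + 5*a/3 (q(a, D) = -5*(-a/3 + 3) = -5*(3 - a/3) = -15 + 5*a/3)
-11*q(M(5, 0), 1*3) = -11*(-15 + (5/3)*0²) = -11*(-15 + (5/3)*0) = -11*(-15 + 0) = -11*(-15) = 165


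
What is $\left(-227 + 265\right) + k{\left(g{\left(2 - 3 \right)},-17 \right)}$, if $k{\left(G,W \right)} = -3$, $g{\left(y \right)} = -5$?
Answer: $35$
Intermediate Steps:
$\left(-227 + 265\right) + k{\left(g{\left(2 - 3 \right)},-17 \right)} = \left(-227 + 265\right) - 3 = 38 - 3 = 35$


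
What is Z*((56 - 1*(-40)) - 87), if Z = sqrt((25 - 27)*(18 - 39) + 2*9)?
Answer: 18*sqrt(15) ≈ 69.714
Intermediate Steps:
Z = 2*sqrt(15) (Z = sqrt(-2*(-21) + 18) = sqrt(42 + 18) = sqrt(60) = 2*sqrt(15) ≈ 7.7460)
Z*((56 - 1*(-40)) - 87) = (2*sqrt(15))*((56 - 1*(-40)) - 87) = (2*sqrt(15))*((56 + 40) - 87) = (2*sqrt(15))*(96 - 87) = (2*sqrt(15))*9 = 18*sqrt(15)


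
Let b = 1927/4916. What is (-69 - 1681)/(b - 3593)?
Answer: 8603000/17661261 ≈ 0.48711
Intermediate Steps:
b = 1927/4916 (b = 1927*(1/4916) = 1927/4916 ≈ 0.39199)
(-69 - 1681)/(b - 3593) = (-69 - 1681)/(1927/4916 - 3593) = -1750/(-17661261/4916) = -1750*(-4916/17661261) = 8603000/17661261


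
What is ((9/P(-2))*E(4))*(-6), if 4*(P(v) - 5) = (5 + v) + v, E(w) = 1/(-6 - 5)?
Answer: 72/77 ≈ 0.93507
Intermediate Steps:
E(w) = -1/11 (E(w) = 1/(-11) = -1/11)
P(v) = 25/4 + v/2 (P(v) = 5 + ((5 + v) + v)/4 = 5 + (5 + 2*v)/4 = 5 + (5/4 + v/2) = 25/4 + v/2)
((9/P(-2))*E(4))*(-6) = ((9/(25/4 + (½)*(-2)))*(-1/11))*(-6) = ((9/(25/4 - 1))*(-1/11))*(-6) = ((9/(21/4))*(-1/11))*(-6) = ((9*(4/21))*(-1/11))*(-6) = ((12/7)*(-1/11))*(-6) = -12/77*(-6) = 72/77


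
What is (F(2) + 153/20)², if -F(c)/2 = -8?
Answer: 223729/400 ≈ 559.32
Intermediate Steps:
F(c) = 16 (F(c) = -2*(-8) = 16)
(F(2) + 153/20)² = (16 + 153/20)² = (473/20)² = 223729/400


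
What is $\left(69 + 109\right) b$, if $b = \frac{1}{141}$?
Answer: $\frac{178}{141} \approx 1.2624$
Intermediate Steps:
$b = \frac{1}{141} \approx 0.0070922$
$\left(69 + 109\right) b = \left(69 + 109\right) \frac{1}{141} = 178 \cdot \frac{1}{141} = \frac{178}{141}$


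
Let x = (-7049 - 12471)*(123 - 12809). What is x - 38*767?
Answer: 247601574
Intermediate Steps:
x = 247630720 (x = -19520*(-12686) = 247630720)
x - 38*767 = 247630720 - 38*767 = 247630720 - 1*29146 = 247630720 - 29146 = 247601574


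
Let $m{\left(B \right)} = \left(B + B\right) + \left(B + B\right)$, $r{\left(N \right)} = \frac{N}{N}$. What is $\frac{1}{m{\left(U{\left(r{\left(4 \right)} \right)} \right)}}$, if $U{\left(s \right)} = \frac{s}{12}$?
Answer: $3$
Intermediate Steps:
$r{\left(N \right)} = 1$
$U{\left(s \right)} = \frac{s}{12}$ ($U{\left(s \right)} = s \frac{1}{12} = \frac{s}{12}$)
$m{\left(B \right)} = 4 B$ ($m{\left(B \right)} = 2 B + 2 B = 4 B$)
$\frac{1}{m{\left(U{\left(r{\left(4 \right)} \right)} \right)}} = \frac{1}{4 \cdot \frac{1}{12} \cdot 1} = \frac{1}{4 \cdot \frac{1}{12}} = \frac{1}{\frac{1}{3}} = 3$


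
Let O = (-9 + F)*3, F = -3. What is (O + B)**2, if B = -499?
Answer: 286225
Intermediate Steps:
O = -36 (O = (-9 - 3)*3 = -12*3 = -36)
(O + B)**2 = (-36 - 499)**2 = (-535)**2 = 286225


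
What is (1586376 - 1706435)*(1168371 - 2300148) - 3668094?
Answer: 135876346749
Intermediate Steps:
(1586376 - 1706435)*(1168371 - 2300148) - 3668094 = -120059*(-1131777) - 3668094 = 135880014843 - 3668094 = 135876346749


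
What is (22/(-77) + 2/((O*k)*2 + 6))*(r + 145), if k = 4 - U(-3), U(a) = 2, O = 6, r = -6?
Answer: -3197/105 ≈ -30.448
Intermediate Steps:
k = 2 (k = 4 - 1*2 = 4 - 2 = 2)
(22/(-77) + 2/((O*k)*2 + 6))*(r + 145) = (22/(-77) + 2/((6*2)*2 + 6))*(-6 + 145) = (22*(-1/77) + 2/(12*2 + 6))*139 = (-2/7 + 2/(24 + 6))*139 = (-2/7 + 2/30)*139 = (-2/7 + 2*(1/30))*139 = (-2/7 + 1/15)*139 = -23/105*139 = -3197/105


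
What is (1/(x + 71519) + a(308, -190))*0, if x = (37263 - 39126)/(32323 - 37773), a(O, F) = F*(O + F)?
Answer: 0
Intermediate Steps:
a(O, F) = F*(F + O)
x = 1863/5450 (x = -1863/(-5450) = -1863*(-1/5450) = 1863/5450 ≈ 0.34184)
(1/(x + 71519) + a(308, -190))*0 = (1/(1863/5450 + 71519) - 190*(-190 + 308))*0 = (1/(389780413/5450) - 190*118)*0 = (5450/389780413 - 22420)*0 = -8738876854010/389780413*0 = 0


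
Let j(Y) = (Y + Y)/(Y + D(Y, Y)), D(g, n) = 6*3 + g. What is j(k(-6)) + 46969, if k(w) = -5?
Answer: 187871/4 ≈ 46968.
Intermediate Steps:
D(g, n) = 18 + g
j(Y) = 2*Y/(18 + 2*Y) (j(Y) = (Y + Y)/(Y + (18 + Y)) = (2*Y)/(18 + 2*Y) = 2*Y/(18 + 2*Y))
j(k(-6)) + 46969 = -5/(9 - 5) + 46969 = -5/4 + 46969 = 187871/4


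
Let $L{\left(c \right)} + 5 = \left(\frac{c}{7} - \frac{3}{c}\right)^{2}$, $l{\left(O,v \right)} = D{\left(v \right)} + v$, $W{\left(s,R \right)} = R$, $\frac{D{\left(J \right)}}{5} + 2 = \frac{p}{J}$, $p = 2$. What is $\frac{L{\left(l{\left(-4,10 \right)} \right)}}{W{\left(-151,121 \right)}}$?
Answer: $\frac{155}{5929} \approx 0.026143$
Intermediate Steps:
$D{\left(J \right)} = -10 + \frac{10}{J}$ ($D{\left(J \right)} = -10 + 5 \frac{2}{J} = -10 + \frac{10}{J}$)
$l{\left(O,v \right)} = -10 + v + \frac{10}{v}$ ($l{\left(O,v \right)} = \left(-10 + \frac{10}{v}\right) + v = -10 + v + \frac{10}{v}$)
$L{\left(c \right)} = -5 + \left(- \frac{3}{c} + \frac{c}{7}\right)^{2}$ ($L{\left(c \right)} = -5 + \left(\frac{c}{7} - \frac{3}{c}\right)^{2} = -5 + \left(- \frac{3}{c} + \frac{c}{7}\right)^{2}$)
$\frac{L{\left(l{\left(-4,10 \right)} \right)}}{W{\left(-151,121 \right)}} = \frac{- \frac{41}{7} + \frac{9}{\left(-10 + 10 + \frac{10}{10}\right)^{2}} + \frac{\left(-10 + 10 + \frac{10}{10}\right)^{2}}{49}}{121} = \left(- \frac{41}{7} + \frac{9}{\left(-10 + 10 + 10 \cdot \frac{1}{10}\right)^{2}} + \frac{\left(-10 + 10 + 10 \cdot \frac{1}{10}\right)^{2}}{49}\right) \frac{1}{121} = \left(- \frac{41}{7} + \frac{9}{\left(-10 + 10 + 1\right)^{2}} + \frac{\left(-10 + 10 + 1\right)^{2}}{49}\right) \frac{1}{121} = \left(- \frac{41}{7} + 9 \cdot 1^{-2} + \frac{1^{2}}{49}\right) \frac{1}{121} = \left(- \frac{41}{7} + 9 \cdot 1 + \frac{1}{49} \cdot 1\right) \frac{1}{121} = \left(- \frac{41}{7} + 9 + \frac{1}{49}\right) \frac{1}{121} = \frac{155}{49} \cdot \frac{1}{121} = \frac{155}{5929}$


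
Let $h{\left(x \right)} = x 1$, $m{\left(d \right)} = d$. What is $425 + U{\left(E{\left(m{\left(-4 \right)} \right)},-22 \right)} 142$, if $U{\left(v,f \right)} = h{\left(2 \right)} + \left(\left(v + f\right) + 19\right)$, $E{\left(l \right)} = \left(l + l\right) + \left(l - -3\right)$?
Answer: $-995$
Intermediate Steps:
$E{\left(l \right)} = 3 + 3 l$ ($E{\left(l \right)} = 2 l + \left(l + 3\right) = 2 l + \left(3 + l\right) = 3 + 3 l$)
$h{\left(x \right)} = x$
$U{\left(v,f \right)} = 21 + f + v$ ($U{\left(v,f \right)} = 2 + \left(\left(v + f\right) + 19\right) = 2 + \left(\left(f + v\right) + 19\right) = 2 + \left(19 + f + v\right) = 21 + f + v$)
$425 + U{\left(E{\left(m{\left(-4 \right)} \right)},-22 \right)} 142 = 425 + \left(21 - 22 + \left(3 + 3 \left(-4\right)\right)\right) 142 = 425 + \left(21 - 22 + \left(3 - 12\right)\right) 142 = 425 + \left(21 - 22 - 9\right) 142 = 425 - 1420 = -995$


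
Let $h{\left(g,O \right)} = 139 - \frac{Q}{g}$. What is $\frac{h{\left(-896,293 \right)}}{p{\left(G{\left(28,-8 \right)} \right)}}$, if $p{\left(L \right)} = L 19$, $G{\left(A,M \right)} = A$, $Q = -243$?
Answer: $\frac{124301}{476672} \approx 0.26077$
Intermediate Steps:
$p{\left(L \right)} = 19 L$
$h{\left(g,O \right)} = 139 + \frac{243}{g}$ ($h{\left(g,O \right)} = 139 - - \frac{243}{g} = 139 + \frac{243}{g}$)
$\frac{h{\left(-896,293 \right)}}{p{\left(G{\left(28,-8 \right)} \right)}} = \frac{139 + \frac{243}{-896}}{19 \cdot 28} = \frac{139 + 243 \left(- \frac{1}{896}\right)}{532} = \left(139 - \frac{243}{896}\right) \frac{1}{532} = \frac{124301}{896} \cdot \frac{1}{532} = \frac{124301}{476672}$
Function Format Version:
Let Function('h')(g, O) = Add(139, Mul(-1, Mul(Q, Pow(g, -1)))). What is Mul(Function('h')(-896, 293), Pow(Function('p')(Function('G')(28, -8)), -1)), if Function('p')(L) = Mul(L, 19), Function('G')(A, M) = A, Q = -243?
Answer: Rational(124301, 476672) ≈ 0.26077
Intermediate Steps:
Function('p')(L) = Mul(19, L)
Function('h')(g, O) = Add(139, Mul(243, Pow(g, -1))) (Function('h')(g, O) = Add(139, Mul(-1, Mul(-243, Pow(g, -1)))) = Add(139, Mul(243, Pow(g, -1))))
Mul(Function('h')(-896, 293), Pow(Function('p')(Function('G')(28, -8)), -1)) = Mul(Add(139, Mul(243, Pow(-896, -1))), Pow(Mul(19, 28), -1)) = Mul(Add(139, Mul(243, Rational(-1, 896))), Pow(532, -1)) = Mul(Add(139, Rational(-243, 896)), Rational(1, 532)) = Mul(Rational(124301, 896), Rational(1, 532)) = Rational(124301, 476672)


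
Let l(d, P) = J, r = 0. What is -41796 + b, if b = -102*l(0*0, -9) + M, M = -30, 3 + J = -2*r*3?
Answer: -41520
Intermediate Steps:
J = -3 (J = -3 - 2*0*3 = -3 + 0*3 = -3 + 0 = -3)
l(d, P) = -3
b = 276 (b = -102*(-3) - 30 = 306 - 30 = 276)
-41796 + b = -41796 + 276 = -41520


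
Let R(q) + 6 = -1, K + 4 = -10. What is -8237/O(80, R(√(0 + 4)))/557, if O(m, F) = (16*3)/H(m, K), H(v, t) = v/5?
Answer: -8237/1671 ≈ -4.9294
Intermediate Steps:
K = -14 (K = -4 - 10 = -14)
H(v, t) = v/5 (H(v, t) = v*(⅕) = v/5)
R(q) = -7 (R(q) = -6 - 1 = -7)
O(m, F) = 240/m (O(m, F) = (16*3)/((m/5)) = 48*(5/m) = 240/m)
-8237/O(80, R(√(0 + 4)))/557 = -8237/(240/80)/557 = -8237/(240*(1/80))*(1/557) = -8237/3*(1/557) = -8237*⅓*(1/557) = -8237/3*1/557 = -8237/1671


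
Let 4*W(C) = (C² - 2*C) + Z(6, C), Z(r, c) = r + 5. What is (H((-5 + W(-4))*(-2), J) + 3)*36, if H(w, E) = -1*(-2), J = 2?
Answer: 180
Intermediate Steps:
Z(r, c) = 5 + r
W(C) = 11/4 - C/2 + C²/4 (W(C) = ((C² - 2*C) + (5 + 6))/4 = ((C² - 2*C) + 11)/4 = (11 + C² - 2*C)/4 = 11/4 - C/2 + C²/4)
H(w, E) = 2
(H((-5 + W(-4))*(-2), J) + 3)*36 = (2 + 3)*36 = 5*36 = 180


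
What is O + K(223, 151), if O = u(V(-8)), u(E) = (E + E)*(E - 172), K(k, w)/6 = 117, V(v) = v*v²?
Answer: 701118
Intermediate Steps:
V(v) = v³
K(k, w) = 702 (K(k, w) = 6*117 = 702)
u(E) = 2*E*(-172 + E) (u(E) = (2*E)*(-172 + E) = 2*E*(-172 + E))
O = 700416 (O = 2*(-8)³*(-172 + (-8)³) = 2*(-512)*(-172 - 512) = 2*(-512)*(-684) = 700416)
O + K(223, 151) = 700416 + 702 = 701118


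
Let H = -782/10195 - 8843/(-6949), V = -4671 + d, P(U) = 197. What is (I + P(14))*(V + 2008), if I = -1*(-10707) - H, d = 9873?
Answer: 1113814873131226/14169011 ≈ 7.8609e+7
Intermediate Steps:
V = 5202 (V = -4671 + 9873 = 5202)
H = 84720267/70845055 (H = -782*1/10195 - 8843*(-1/6949) = -782/10195 + 8843/6949 = 84720267/70845055 ≈ 1.1959)
I = 758453283618/70845055 (I = -1*(-10707) - 1*84720267/70845055 = 10707 - 84720267/70845055 = 758453283618/70845055 ≈ 10706.)
(I + P(14))*(V + 2008) = (758453283618/70845055 + 197)*(5202 + 2008) = (772409759453/70845055)*7210 = 1113814873131226/14169011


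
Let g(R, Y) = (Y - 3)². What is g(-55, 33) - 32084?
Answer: -31184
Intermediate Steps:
g(R, Y) = (-3 + Y)²
g(-55, 33) - 32084 = (-3 + 33)² - 32084 = 30² - 32084 = 900 - 32084 = -31184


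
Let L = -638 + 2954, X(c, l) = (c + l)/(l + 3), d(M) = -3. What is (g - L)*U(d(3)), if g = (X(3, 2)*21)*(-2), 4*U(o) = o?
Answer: 3537/2 ≈ 1768.5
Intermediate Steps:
X(c, l) = (c + l)/(3 + l)
L = 2316
U(o) = o/4
g = -42 (g = (((3 + 2)/(3 + 2))*21)*(-2) = ((5/5)*21)*(-2) = (((⅕)*5)*21)*(-2) = (1*21)*(-2) = 21*(-2) = -42)
(g - L)*U(d(3)) = (-42 - 1*2316)*((¼)*(-3)) = (-42 - 2316)*(-¾) = -2358*(-¾) = 3537/2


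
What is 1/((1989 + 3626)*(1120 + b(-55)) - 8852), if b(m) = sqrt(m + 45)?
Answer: -I/(-6279948*I + 5615*sqrt(10)) ≈ 1.5924e-7 - 4.5023e-10*I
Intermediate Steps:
b(m) = sqrt(45 + m)
1/((1989 + 3626)*(1120 + b(-55)) - 8852) = 1/((1989 + 3626)*(1120 + sqrt(45 - 55)) - 8852) = 1/(5615*(1120 + sqrt(-10)) - 8852) = 1/(5615*(1120 + I*sqrt(10)) - 8852) = 1/((6288800 + 5615*I*sqrt(10)) - 8852) = 1/(6279948 + 5615*I*sqrt(10))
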